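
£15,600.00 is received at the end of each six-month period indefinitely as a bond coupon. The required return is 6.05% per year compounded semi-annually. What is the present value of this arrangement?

Periodic rate r = 0.0605/2 per half-year.
Level perpetuity: PV = PMT / r = 15,600 / (0.0605/2) = £515,702.48.

£515,702.48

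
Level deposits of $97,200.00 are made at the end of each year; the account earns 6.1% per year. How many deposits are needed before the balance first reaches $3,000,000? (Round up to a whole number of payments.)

Periodic rate r = 0.061 per year.
Ordinary annuity FV: 3,000,000 = 97,200 × [((1+r)^n − 1)/r].
(1+r)^n = 1 + 3,000,000 × r / 97,200, so n = ln(1 + 3,000,000·r/97,200) / ln(1+r) = 17.88.
Round up to a whole number of payments: n = 18.

18 payments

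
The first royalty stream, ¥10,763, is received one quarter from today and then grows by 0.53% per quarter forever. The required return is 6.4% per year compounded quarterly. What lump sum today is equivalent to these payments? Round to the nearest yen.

Periodic rate r = 0.064/4 per quarter.
Growing perpetuity (Gordon): PV = PMT₁ / (r − g) = 10,763 / (r − 0.0053) = ¥1,005,888.

¥1,005,888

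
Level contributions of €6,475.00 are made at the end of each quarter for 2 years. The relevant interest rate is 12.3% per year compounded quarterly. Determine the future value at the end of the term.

This is an ordinary annuity: 8 deposits of €6,475.00 at the end of each quarter.
Periodic rate r = 0.123/4 per quarter; n is counted in quarters.
FV = PMT × [((1+r)^n − 1)/r] = 6,475 × [(1+r)^8 − 1] / r = €57,731.34

€57,731.34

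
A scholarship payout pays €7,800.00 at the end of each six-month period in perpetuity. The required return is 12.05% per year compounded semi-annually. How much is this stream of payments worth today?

€129,460.58

Periodic rate r = 0.1205/2 per half-year.
Level perpetuity: PV = PMT / r = 7,800 / (0.1205/2) = €129,460.58.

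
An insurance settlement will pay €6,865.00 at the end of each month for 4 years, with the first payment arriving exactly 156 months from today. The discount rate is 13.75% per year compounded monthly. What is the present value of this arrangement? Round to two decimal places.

€43,163.08

Ordinary annuity of 48 payments, first payment at period 156.
Periodic rate r = 0.1375/12 per month; n is counted in months.
The ordinary-annuity PV formula values the stream one period before the first payment (period 155); discount that back 155 periods:
PV₀ = 6,865 × [1 − (1+r)^−48] / r × (1+r)^−155 = €43,163.08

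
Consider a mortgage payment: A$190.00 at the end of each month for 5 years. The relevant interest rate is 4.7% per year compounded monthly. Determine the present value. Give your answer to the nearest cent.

A$10,141.93

This is an ordinary annuity: 60 payments of A$190.00 at the end of each month.
Periodic rate r = 0.047/12 per month; n is counted in months.
PV = PMT × [(1 − (1+r)^−n)/r] = 190 × [1 − (1+r)^−60] / r = A$10,141.93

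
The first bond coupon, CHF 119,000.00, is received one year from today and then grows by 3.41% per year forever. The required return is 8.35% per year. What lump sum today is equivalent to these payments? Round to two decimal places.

CHF 2,408,906.88

Periodic rate r = 0.0835 per year.
Growing perpetuity (Gordon): PV = PMT₁ / (r − g) = 119,000 / (r − 0.0341) = CHF 2,408,906.88.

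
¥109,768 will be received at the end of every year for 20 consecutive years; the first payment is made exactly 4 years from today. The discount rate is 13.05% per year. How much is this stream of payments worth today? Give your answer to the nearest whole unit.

¥532,098

Ordinary annuity of 20 payments, first payment at period 4.
Periodic rate r = 0.1305 per year.
The ordinary-annuity PV formula values the stream one period before the first payment (period 3); discount that back 3 periods:
PV₀ = 109,768 × [1 − (1+r)^−20] / r × (1+r)^−3 = ¥532,098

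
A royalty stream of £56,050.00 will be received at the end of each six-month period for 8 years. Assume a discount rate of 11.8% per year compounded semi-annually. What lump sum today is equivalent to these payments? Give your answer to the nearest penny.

£570,345.77

This is an ordinary annuity: 16 payments of £56,050.00 at the end of each six-month period.
Periodic rate r = 0.118/2 per half-year; n is counted in half-years.
PV = PMT × [(1 − (1+r)^−n)/r] = 56,050 × [1 − (1+r)^−16] / r = £570,345.77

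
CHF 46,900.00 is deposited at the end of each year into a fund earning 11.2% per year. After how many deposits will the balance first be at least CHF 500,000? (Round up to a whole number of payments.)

8 payments

Periodic rate r = 0.112 per year.
Ordinary annuity FV: 500,000 = 46,900 × [((1+r)^n − 1)/r].
(1+r)^n = 1 + 500,000 × r / 46,900, so n = ln(1 + 500,000·r/46,900) / ln(1+r) = 7.40.
Round up to a whole number of payments: n = 8.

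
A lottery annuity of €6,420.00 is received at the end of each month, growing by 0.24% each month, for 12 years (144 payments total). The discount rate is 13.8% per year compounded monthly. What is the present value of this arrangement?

€513,486.98

Periodic rate r = 0.138/12 per month; n is counted in months.
Growing ordinary annuity: PV = PMT₁ × [1 − ((1+g)/(1+r))^n] / (r − g) = 6,420 × [1 − ((1+0.0024)/(1+r))^144] / (r − 0.0024) = €513,486.98.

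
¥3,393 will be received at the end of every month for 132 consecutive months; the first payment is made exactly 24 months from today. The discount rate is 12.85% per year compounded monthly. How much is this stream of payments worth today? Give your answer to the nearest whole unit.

Ordinary annuity of 132 payments, first payment at period 24.
Periodic rate r = 0.1285/12 per month; n is counted in months.
The ordinary-annuity PV formula values the stream one period before the first payment (period 23); discount that back 23 periods:
PV₀ = 3,393 × [1 − (1+r)^−132] / r × (1+r)^−23 = ¥187,216

¥187,216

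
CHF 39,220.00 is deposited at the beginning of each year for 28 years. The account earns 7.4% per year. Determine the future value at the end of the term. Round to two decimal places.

CHF 3,632,238.03

This is an annuity due: 28 deposits of CHF 39,220.00 at the beginning of each year.
Periodic rate r = 0.074 per year.
FV = PMT × [((1+r)^n − 1)/r] × (1+r) = 39,220 × [(1+r)^28 − 1] / r × (1+r) = CHF 3,632,238.03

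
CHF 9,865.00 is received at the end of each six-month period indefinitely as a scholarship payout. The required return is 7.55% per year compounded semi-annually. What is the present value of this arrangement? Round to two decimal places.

Periodic rate r = 0.0755/2 per half-year.
Level perpetuity: PV = PMT / r = 9,865 / (0.0755/2) = CHF 261,324.50.

CHF 261,324.50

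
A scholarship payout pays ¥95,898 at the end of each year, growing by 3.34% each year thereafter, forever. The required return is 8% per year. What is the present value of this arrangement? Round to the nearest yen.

Periodic rate r = 0.08 per year.
Growing perpetuity (Gordon): PV = PMT₁ / (r − g) = 95,898 / (r − 0.0334) = ¥2,057,897.

¥2,057,897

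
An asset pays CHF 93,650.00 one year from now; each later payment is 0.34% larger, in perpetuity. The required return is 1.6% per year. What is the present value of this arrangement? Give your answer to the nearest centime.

Periodic rate r = 0.016 per year.
Growing perpetuity (Gordon): PV = PMT₁ / (r − g) = 93,650 / (r − 0.0034) = CHF 7,432,539.68.

CHF 7,432,539.68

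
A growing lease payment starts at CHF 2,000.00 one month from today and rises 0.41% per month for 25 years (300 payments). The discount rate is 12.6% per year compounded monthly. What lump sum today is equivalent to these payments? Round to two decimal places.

Periodic rate r = 0.126/12 per month; n is counted in months.
Growing ordinary annuity: PV = PMT₁ × [1 − ((1+g)/(1+r))^n] / (r − g) = 2,000 × [1 − ((1+0.0041)/(1+r))^300] / (r − 0.0041) = CHF 266,043.68.

CHF 266,043.68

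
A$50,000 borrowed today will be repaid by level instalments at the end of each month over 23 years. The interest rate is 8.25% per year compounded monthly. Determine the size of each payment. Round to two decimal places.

Level ordinary annuity; solve PV = PMT × [(1 − (1+r)^−n)/r] for PMT.
Periodic rate r = 0.0825/12 per month; n is counted in months.
With n = 276: PMT = 50,000 / ([(1 − (1+r)^−n)/r]) = A$404.85

A$404.85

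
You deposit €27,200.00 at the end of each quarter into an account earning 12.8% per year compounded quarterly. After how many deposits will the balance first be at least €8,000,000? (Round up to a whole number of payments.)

Periodic rate r = 0.128/4 per quarter; n is counted in quarters.
Ordinary annuity FV: 8,000,000 = 27,200 × [((1+r)^n − 1)/r].
(1+r)^n = 1 + 8,000,000 × r / 27,200, so n = ln(1 + 8,000,000·r/27,200) / ln(1+r) = 74.38.
Round up to a whole number of payments: n = 75.

75 payments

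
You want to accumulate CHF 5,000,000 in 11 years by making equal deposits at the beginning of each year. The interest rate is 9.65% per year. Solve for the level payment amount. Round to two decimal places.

Level annuity due; solve FV = PMT × [((1+r)^n − 1)/r] × (1+r) for PMT.
Periodic rate r = 0.0965 per year.
With n = 11: PMT = 5,000,000 / ([((1+r)^n − 1)/r] × (1+r)) = CHF 250,757.15

CHF 250,757.15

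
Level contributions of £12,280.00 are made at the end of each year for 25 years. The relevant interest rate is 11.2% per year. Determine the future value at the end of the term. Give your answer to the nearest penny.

This is an ordinary annuity: 25 deposits of £12,280.00 at the end of each year.
Periodic rate r = 0.112 per year.
FV = PMT × [((1+r)^n − 1)/r] = 12,280 × [(1+r)^25 − 1] / r = £1,448,474.00

£1,448,474.00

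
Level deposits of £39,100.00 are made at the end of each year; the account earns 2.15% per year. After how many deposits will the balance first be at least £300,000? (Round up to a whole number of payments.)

8 payments

Periodic rate r = 0.0215 per year.
Ordinary annuity FV: 300,000 = 39,100 × [((1+r)^n − 1)/r].
(1+r)^n = 1 + 300,000 × r / 39,100, so n = ln(1 + 300,000·r/39,100) / ln(1+r) = 7.18.
Round up to a whole number of payments: n = 8.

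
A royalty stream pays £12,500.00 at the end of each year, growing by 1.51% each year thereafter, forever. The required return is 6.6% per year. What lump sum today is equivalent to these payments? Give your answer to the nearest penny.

Periodic rate r = 0.066 per year.
Growing perpetuity (Gordon): PV = PMT₁ / (r − g) = 12,500 / (r − 0.0151) = £245,579.57.

£245,579.57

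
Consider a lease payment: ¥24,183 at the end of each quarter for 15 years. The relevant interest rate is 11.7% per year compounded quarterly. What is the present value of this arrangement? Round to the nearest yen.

This is an ordinary annuity: 60 payments of ¥24,183 at the end of each quarter.
Periodic rate r = 0.117/4 per quarter; n is counted in quarters.
PV = PMT × [(1 − (1+r)^−n)/r] = 24,183 × [1 − (1+r)^−60] / r = ¥680,170

¥680,170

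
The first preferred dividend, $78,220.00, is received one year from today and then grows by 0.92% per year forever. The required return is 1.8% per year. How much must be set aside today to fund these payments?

$8,888,636.36

Periodic rate r = 0.018 per year.
Growing perpetuity (Gordon): PV = PMT₁ / (r − g) = 78,220 / (r − 0.0092) = $8,888,636.36.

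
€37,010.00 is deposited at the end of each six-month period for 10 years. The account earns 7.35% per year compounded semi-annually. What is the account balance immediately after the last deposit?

This is an ordinary annuity: 20 deposits of €37,010.00 at the end of each six-month period.
Periodic rate r = 0.0735/2 per half-year; n is counted in half-years.
FV = PMT × [((1+r)^n − 1)/r] = 37,010 × [(1+r)^20 − 1] / r = €1,065,654.64

€1,065,654.64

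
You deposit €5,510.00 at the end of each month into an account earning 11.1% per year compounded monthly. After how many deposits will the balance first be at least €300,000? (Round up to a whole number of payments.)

45 payments

Periodic rate r = 0.111/12 per month; n is counted in months.
Ordinary annuity FV: 300,000 = 5,510 × [((1+r)^n − 1)/r].
(1+r)^n = 1 + 300,000 × r / 5,510, so n = ln(1 + 300,000·r/5,510) / ln(1+r) = 44.30.
Round up to a whole number of payments: n = 45.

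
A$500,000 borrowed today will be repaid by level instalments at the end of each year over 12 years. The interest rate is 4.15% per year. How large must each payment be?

A$53,740.80

Level ordinary annuity; solve PV = PMT × [(1 − (1+r)^−n)/r] for PMT.
Periodic rate r = 0.0415 per year.
With n = 12: PMT = 500,000 / ([(1 − (1+r)^−n)/r]) = A$53,740.80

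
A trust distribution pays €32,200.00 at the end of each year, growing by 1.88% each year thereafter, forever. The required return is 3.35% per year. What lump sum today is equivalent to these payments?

Periodic rate r = 0.0335 per year.
Growing perpetuity (Gordon): PV = PMT₁ / (r − g) = 32,200 / (r − 0.0188) = €2,190,476.19.

€2,190,476.19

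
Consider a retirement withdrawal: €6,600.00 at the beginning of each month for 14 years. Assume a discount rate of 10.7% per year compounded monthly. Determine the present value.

€578,710.45

This is an annuity due: 168 payments of €6,600.00 at the beginning of each month.
Periodic rate r = 0.107/12 per month; n is counted in months.
PV = PMT × [(1 − (1+r)^−n)/r] × (1+r) = 6,600 × [1 − (1+r)^−168] / r × (1+r) = €578,710.45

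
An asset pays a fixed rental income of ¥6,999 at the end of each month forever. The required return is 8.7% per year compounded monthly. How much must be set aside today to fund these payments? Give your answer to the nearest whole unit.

¥965,379

Periodic rate r = 0.087/12 per month.
Level perpetuity: PV = PMT / r = 6,999 / (0.087/12) = ¥965,379.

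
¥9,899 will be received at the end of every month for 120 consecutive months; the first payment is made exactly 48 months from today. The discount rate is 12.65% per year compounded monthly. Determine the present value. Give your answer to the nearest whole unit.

Ordinary annuity of 120 payments, first payment at period 48.
Periodic rate r = 0.1265/12 per month; n is counted in months.
The ordinary-annuity PV formula values the stream one period before the first payment (period 47); discount that back 47 periods:
PV₀ = 9,899 × [1 − (1+r)^−120] / r × (1+r)^−47 = ¥410,655

¥410,655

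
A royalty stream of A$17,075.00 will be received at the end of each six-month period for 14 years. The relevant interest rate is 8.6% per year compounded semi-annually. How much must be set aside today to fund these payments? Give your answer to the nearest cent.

This is an ordinary annuity: 28 payments of A$17,075.00 at the end of each six-month period.
Periodic rate r = 0.086/2 per half-year; n is counted in half-years.
PV = PMT × [(1 − (1+r)^−n)/r] = 17,075 × [1 − (1+r)^−28] / r = A$274,932.29

A$274,932.29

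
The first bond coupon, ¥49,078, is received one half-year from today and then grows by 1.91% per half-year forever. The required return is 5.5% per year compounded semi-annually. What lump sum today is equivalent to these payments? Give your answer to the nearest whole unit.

Periodic rate r = 0.055/2 per half-year.
Growing perpetuity (Gordon): PV = PMT₁ / (r − g) = 49,078 / (r − 0.0191) = ¥5,842,619.

¥5,842,619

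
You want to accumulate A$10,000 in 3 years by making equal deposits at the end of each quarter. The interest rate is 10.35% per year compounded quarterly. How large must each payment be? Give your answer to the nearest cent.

A$721.29

Level ordinary annuity; solve FV = PMT × [((1+r)^n − 1)/r] for PMT.
Periodic rate r = 0.1035/4 per quarter; n is counted in quarters.
With n = 12: PMT = 10,000 / ([((1+r)^n − 1)/r]) = A$721.29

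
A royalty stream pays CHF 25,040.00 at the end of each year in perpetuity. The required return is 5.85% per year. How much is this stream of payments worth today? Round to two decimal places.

Periodic rate r = 0.0585 per year.
Level perpetuity: PV = PMT / r = 25,040 / (0.0585) = CHF 428,034.19.

CHF 428,034.19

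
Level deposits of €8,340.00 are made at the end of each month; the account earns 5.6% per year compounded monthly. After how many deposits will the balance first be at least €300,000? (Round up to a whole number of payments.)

Periodic rate r = 0.056/12 per month; n is counted in months.
Ordinary annuity FV: 300,000 = 8,340 × [((1+r)^n − 1)/r].
(1+r)^n = 1 + 300,000 × r / 8,340, so n = ln(1 + 300,000·r/8,340) / ln(1+r) = 33.33.
Round up to a whole number of payments: n = 34.

34 payments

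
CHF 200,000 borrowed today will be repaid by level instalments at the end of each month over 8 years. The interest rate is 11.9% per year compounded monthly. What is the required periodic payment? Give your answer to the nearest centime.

Level ordinary annuity; solve PV = PMT × [(1 − (1+r)^−n)/r] for PMT.
Periodic rate r = 0.119/12 per month; n is counted in months.
With n = 96: PMT = 200,000 / ([(1 − (1+r)^−n)/r]) = CHF 3,239.59

CHF 3,239.59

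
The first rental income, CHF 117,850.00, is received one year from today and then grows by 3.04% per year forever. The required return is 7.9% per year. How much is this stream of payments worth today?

CHF 2,424,897.12

Periodic rate r = 0.079 per year.
Growing perpetuity (Gordon): PV = PMT₁ / (r − g) = 117,850 / (r − 0.0304) = CHF 2,424,897.12.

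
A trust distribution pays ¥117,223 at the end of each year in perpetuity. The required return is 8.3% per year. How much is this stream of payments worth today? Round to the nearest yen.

¥1,412,325

Periodic rate r = 0.083 per year.
Level perpetuity: PV = PMT / r = 117,223 / (0.083) = ¥1,412,325.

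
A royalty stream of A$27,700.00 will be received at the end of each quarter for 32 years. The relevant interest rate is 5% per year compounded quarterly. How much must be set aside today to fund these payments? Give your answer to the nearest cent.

A$1,764,138.15

This is an ordinary annuity: 128 payments of A$27,700.00 at the end of each quarter.
Periodic rate r = 0.05/4 per quarter; n is counted in quarters.
PV = PMT × [(1 − (1+r)^−n)/r] = 27,700 × [1 − (1+r)^−128] / r = A$1,764,138.15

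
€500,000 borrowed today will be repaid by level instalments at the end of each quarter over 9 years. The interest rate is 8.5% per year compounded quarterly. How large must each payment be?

€20,012.37

Level ordinary annuity; solve PV = PMT × [(1 − (1+r)^−n)/r] for PMT.
Periodic rate r = 0.085/4 per quarter; n is counted in quarters.
With n = 36: PMT = 500,000 / ([(1 − (1+r)^−n)/r]) = €20,012.37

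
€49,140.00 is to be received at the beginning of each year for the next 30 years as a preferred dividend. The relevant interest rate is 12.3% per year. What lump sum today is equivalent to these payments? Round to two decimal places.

€434,831.91

This is an annuity due: 30 payments of €49,140.00 at the beginning of each year.
Periodic rate r = 0.123 per year.
PV = PMT × [(1 − (1+r)^−n)/r] × (1+r) = 49,140 × [1 − (1+r)^−30] / r × (1+r) = €434,831.91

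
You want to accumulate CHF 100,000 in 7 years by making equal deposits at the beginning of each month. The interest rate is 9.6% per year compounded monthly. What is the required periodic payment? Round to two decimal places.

CHF 832.86

Level annuity due; solve FV = PMT × [((1+r)^n − 1)/r] × (1+r) for PMT.
Periodic rate r = 0.096/12 per month; n is counted in months.
With n = 84: PMT = 100,000 / ([((1+r)^n − 1)/r] × (1+r)) = CHF 832.86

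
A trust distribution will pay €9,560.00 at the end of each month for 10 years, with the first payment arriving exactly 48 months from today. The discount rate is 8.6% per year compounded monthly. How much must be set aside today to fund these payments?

€548,847.37

Ordinary annuity of 120 payments, first payment at period 48.
Periodic rate r = 0.086/12 per month; n is counted in months.
The ordinary-annuity PV formula values the stream one period before the first payment (period 47); discount that back 47 periods:
PV₀ = 9,560 × [1 − (1+r)^−120] / r × (1+r)^−47 = €548,847.37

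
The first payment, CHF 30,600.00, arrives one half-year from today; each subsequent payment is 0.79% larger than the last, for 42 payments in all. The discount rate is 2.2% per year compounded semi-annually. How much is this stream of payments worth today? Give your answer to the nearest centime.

Periodic rate r = 0.022/2 per half-year; n is counted in half-years.
Growing ordinary annuity: PV = PMT₁ × [1 − ((1+g)/(1+r))^n] / (r − g) = 30,600 × [1 − ((1+0.0079)/(1+r))^42] / (r − 0.0079) = CHF 1,194,481.22.

CHF 1,194,481.22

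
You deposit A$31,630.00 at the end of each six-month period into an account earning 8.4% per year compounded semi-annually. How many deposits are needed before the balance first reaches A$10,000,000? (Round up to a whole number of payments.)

Periodic rate r = 0.084/2 per half-year; n is counted in half-years.
Ordinary annuity FV: 10,000,000 = 31,630 × [((1+r)^n − 1)/r].
(1+r)^n = 1 + 10,000,000 × r / 31,630, so n = ln(1 + 10,000,000·r/31,630) / ln(1+r) = 64.62.
Round up to a whole number of payments: n = 65.

65 payments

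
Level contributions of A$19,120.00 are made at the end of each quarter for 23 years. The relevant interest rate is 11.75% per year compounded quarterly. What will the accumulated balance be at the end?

A$8,687,726.99

This is an ordinary annuity: 92 deposits of A$19,120.00 at the end of each quarter.
Periodic rate r = 0.1175/4 per quarter; n is counted in quarters.
FV = PMT × [((1+r)^n − 1)/r] = 19,120 × [(1+r)^92 − 1] / r = A$8,687,726.99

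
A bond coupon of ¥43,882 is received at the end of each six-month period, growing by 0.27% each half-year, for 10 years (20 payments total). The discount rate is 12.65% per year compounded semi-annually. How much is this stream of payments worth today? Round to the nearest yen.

¥500,395

Periodic rate r = 0.1265/2 per half-year; n is counted in half-years.
Growing ordinary annuity: PV = PMT₁ × [1 − ((1+g)/(1+r))^n] / (r − g) = 43,882 × [1 − ((1+0.0027)/(1+r))^20] / (r − 0.0027) = ¥500,395.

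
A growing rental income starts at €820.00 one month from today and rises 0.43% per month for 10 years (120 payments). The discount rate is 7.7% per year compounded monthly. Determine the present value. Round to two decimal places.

Periodic rate r = 0.077/12 per month; n is counted in months.
Growing ordinary annuity: PV = PMT₁ × [1 − ((1+g)/(1+r))^n] / (r − g) = 820 × [1 − ((1+0.0043)/(1+r))^120] / (r − 0.0043) = €86,490.29.

€86,490.29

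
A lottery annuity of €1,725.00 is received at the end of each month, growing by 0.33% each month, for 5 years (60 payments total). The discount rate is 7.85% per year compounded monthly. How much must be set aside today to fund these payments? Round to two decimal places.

€93,639.30

Periodic rate r = 0.0785/12 per month; n is counted in months.
Growing ordinary annuity: PV = PMT₁ × [1 − ((1+g)/(1+r))^n] / (r − g) = 1,725 × [1 − ((1+0.0033)/(1+r))^60] / (r − 0.0033) = €93,639.30.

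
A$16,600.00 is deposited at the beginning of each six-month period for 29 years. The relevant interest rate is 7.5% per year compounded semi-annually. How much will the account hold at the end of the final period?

A$3,425,590.34

This is an annuity due: 58 deposits of A$16,600.00 at the beginning of each six-month period.
Periodic rate r = 0.075/2 per half-year; n is counted in half-years.
FV = PMT × [((1+r)^n − 1)/r] × (1+r) = 16,600 × [(1+r)^58 − 1] / r × (1+r) = A$3,425,590.34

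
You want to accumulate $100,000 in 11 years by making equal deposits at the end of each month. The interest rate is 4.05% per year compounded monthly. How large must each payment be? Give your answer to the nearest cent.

Level ordinary annuity; solve FV = PMT × [((1+r)^n − 1)/r] for PMT.
Periodic rate r = 0.0405/12 per month; n is counted in months.
With n = 132: PMT = 100,000 / ([((1+r)^n − 1)/r]) = $602.57

$602.57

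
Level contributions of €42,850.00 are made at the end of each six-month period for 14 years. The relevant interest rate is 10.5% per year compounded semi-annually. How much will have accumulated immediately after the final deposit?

€2,603,686.23

This is an ordinary annuity: 28 deposits of €42,850.00 at the end of each six-month period.
Periodic rate r = 0.105/2 per half-year; n is counted in half-years.
FV = PMT × [((1+r)^n − 1)/r] = 42,850 × [(1+r)^28 − 1] / r = €2,603,686.23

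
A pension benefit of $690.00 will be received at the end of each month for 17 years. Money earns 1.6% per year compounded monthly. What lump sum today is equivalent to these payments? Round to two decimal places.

$123,168.98

This is an ordinary annuity: 204 payments of $690.00 at the end of each month.
Periodic rate r = 0.016/12 per month; n is counted in months.
PV = PMT × [(1 − (1+r)^−n)/r] = 690 × [1 − (1+r)^−204] / r = $123,168.98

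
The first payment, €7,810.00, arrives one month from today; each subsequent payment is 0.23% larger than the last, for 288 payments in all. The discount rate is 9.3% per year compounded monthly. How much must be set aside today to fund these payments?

€1,132,425.08

Periodic rate r = 0.093/12 per month; n is counted in months.
Growing ordinary annuity: PV = PMT₁ × [1 − ((1+g)/(1+r))^n] / (r − g) = 7,810 × [1 − ((1+0.0023)/(1+r))^288] / (r − 0.0023) = €1,132,425.08.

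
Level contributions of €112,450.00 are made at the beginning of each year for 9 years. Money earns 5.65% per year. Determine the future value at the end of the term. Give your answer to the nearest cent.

This is an annuity due: 9 deposits of €112,450.00 at the beginning of each year.
Periodic rate r = 0.0565 per year.
FV = PMT × [((1+r)^n − 1)/r] × (1+r) = 112,450 × [(1+r)^9 − 1] / r × (1+r) = €1,345,592.32

€1,345,592.32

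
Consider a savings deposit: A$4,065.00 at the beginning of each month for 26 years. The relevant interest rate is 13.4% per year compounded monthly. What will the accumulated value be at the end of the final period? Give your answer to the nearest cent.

This is an annuity due: 312 deposits of A$4,065.00 at the beginning of each month.
Periodic rate r = 0.134/12 per month; n is counted in months.
FV = PMT × [((1+r)^n − 1)/r] × (1+r) = 4,065 × [(1+r)^312 − 1] / r × (1+r) = A$11,398,642.11

A$11,398,642.11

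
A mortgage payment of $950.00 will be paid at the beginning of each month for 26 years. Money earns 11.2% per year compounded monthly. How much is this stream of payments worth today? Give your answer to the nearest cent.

This is an annuity due: 312 payments of $950.00 at the beginning of each month.
Periodic rate r = 0.112/12 per month; n is counted in months.
PV = PMT × [(1 − (1+r)^−n)/r] × (1+r) = 950 × [1 − (1+r)^−312] / r × (1+r) = $97,074.35

$97,074.35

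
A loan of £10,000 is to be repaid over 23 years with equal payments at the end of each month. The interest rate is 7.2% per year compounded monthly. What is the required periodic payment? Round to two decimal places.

£74.24

Level ordinary annuity; solve PV = PMT × [(1 − (1+r)^−n)/r] for PMT.
Periodic rate r = 0.072/12 per month; n is counted in months.
With n = 276: PMT = 10,000 / ([(1 − (1+r)^−n)/r]) = £74.24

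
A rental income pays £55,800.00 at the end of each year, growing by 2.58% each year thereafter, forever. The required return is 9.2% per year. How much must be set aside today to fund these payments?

Periodic rate r = 0.092 per year.
Growing perpetuity (Gordon): PV = PMT₁ / (r − g) = 55,800 / (r − 0.0258) = £842,900.30.

£842,900.30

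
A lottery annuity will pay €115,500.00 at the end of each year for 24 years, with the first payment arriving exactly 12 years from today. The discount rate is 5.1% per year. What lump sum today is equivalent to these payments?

€913,218.35

Ordinary annuity of 24 payments, first payment at period 12.
Periodic rate r = 0.051 per year.
The ordinary-annuity PV formula values the stream one period before the first payment (period 11); discount that back 11 periods:
PV₀ = 115,500 × [1 − (1+r)^−24] / r × (1+r)^−11 = €913,218.35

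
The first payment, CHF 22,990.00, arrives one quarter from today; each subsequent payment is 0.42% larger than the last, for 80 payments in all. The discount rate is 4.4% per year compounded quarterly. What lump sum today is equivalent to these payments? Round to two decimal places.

Periodic rate r = 0.044/4 per quarter; n is counted in quarters.
Growing ordinary annuity: PV = PMT₁ × [1 − ((1+g)/(1+r))^n] / (r − g) = 22,990 × [1 − ((1+0.0042)/(1+r))^80] / (r − 0.0042) = CHF 1,410,479.74.

CHF 1,410,479.74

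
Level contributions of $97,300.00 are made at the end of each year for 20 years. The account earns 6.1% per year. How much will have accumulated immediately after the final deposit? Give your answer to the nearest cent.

$3,617,953.54

This is an ordinary annuity: 20 deposits of $97,300.00 at the end of each year.
Periodic rate r = 0.061 per year.
FV = PMT × [((1+r)^n − 1)/r] = 97,300 × [(1+r)^20 − 1] / r = $3,617,953.54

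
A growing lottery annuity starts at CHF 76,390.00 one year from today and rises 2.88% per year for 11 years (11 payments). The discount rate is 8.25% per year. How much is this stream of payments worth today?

Periodic rate r = 0.0825 per year.
Growing ordinary annuity: PV = PMT₁ × [1 − ((1+g)/(1+r))^n] / (r − g) = 76,390 × [1 − ((1+0.0288)/(1+r))^11] / (r − 0.0288) = CHF 609,709.97.

CHF 609,709.97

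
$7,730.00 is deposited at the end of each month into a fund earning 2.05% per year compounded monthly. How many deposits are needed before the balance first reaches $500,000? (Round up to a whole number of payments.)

62 payments

Periodic rate r = 0.0205/12 per month; n is counted in months.
Ordinary annuity FV: 500,000 = 7,730 × [((1+r)^n − 1)/r].
(1+r)^n = 1 + 500,000 × r / 7,730, so n = ln(1 + 500,000·r/7,730) / ln(1+r) = 61.40.
Round up to a whole number of payments: n = 62.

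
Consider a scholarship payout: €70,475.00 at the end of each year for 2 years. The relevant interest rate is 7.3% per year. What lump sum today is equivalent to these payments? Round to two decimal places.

This is an ordinary annuity: 2 payments of €70,475.00 at the end of each year.
Periodic rate r = 0.073 per year.
PV = PMT × [(1 − (1+r)^−n)/r] = 70,475 × [1 − (1+r)^−2] / r = €126,892.20

€126,892.20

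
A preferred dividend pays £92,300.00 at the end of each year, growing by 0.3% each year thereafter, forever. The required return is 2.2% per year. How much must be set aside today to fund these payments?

£4,857,894.74

Periodic rate r = 0.022 per year.
Growing perpetuity (Gordon): PV = PMT₁ / (r − g) = 92,300 / (r − 0.003) = £4,857,894.74.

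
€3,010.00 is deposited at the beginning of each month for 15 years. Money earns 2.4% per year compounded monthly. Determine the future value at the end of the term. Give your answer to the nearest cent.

€652,688.14

This is an annuity due: 180 deposits of €3,010.00 at the beginning of each month.
Periodic rate r = 0.024/12 per month; n is counted in months.
FV = PMT × [((1+r)^n − 1)/r] × (1+r) = 3,010 × [(1+r)^180 − 1] / r × (1+r) = €652,688.14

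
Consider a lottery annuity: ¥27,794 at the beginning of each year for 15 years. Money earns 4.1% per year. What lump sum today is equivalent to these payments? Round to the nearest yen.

This is an annuity due: 15 payments of ¥27,794 at the beginning of each year.
Periodic rate r = 0.041 per year.
PV = PMT × [(1 − (1+r)^−n)/r] × (1+r) = 27,794 × [1 − (1+r)^−15] / r × (1+r) = ¥319,457

¥319,457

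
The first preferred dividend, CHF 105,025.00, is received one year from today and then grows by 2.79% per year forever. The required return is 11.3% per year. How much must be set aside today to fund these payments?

Periodic rate r = 0.113 per year.
Growing perpetuity (Gordon): PV = PMT₁ / (r − g) = 105,025 / (r − 0.0279) = CHF 1,234,136.31.

CHF 1,234,136.31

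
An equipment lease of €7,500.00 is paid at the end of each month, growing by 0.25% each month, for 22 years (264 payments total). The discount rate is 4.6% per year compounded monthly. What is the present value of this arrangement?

€1,664,651.43

Periodic rate r = 0.046/12 per month; n is counted in months.
Growing ordinary annuity: PV = PMT₁ × [1 − ((1+g)/(1+r))^n] / (r − g) = 7,500 × [1 − ((1+0.0025)/(1+r))^264] / (r − 0.0025) = €1,664,651.43.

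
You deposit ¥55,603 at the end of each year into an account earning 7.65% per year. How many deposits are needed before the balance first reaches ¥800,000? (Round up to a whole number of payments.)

11 payments

Periodic rate r = 0.0765 per year.
Ordinary annuity FV: 800,000 = 55,603 × [((1+r)^n − 1)/r].
(1+r)^n = 1 + 800,000 × r / 55,603, so n = ln(1 + 800,000·r/55,603) / ln(1+r) = 10.07.
Round up to a whole number of payments: n = 11.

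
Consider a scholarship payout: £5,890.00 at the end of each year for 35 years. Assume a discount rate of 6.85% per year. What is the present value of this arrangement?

£77,526.45

This is an ordinary annuity: 35 payments of £5,890.00 at the end of each year.
Periodic rate r = 0.0685 per year.
PV = PMT × [(1 − (1+r)^−n)/r] = 5,890 × [1 − (1+r)^−35] / r = £77,526.45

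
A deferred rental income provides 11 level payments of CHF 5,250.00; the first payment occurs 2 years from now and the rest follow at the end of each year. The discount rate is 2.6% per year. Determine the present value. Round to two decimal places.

CHF 48,411.68

Ordinary annuity of 11 payments, first payment at period 2.
Periodic rate r = 0.026 per year.
The ordinary-annuity PV formula values the stream one period before the first payment (period 1); discount that back 1 periods:
PV₀ = 5,250 × [1 − (1+r)^−11] / r × (1+r)^−1 = CHF 48,411.68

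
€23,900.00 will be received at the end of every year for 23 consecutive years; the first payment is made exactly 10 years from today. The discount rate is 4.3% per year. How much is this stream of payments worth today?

€236,026.09

Ordinary annuity of 23 payments, first payment at period 10.
Periodic rate r = 0.043 per year.
The ordinary-annuity PV formula values the stream one period before the first payment (period 9); discount that back 9 periods:
PV₀ = 23,900 × [1 − (1+r)^−23] / r × (1+r)^−9 = €236,026.09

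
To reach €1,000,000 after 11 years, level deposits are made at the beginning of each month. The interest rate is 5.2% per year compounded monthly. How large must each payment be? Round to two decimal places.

Level annuity due; solve FV = PMT × [((1+r)^n − 1)/r] × (1+r) for PMT.
Periodic rate r = 0.052/12 per month; n is counted in months.
With n = 132: PMT = 1,000,000 / ([((1+r)^n − 1)/r] × (1+r)) = €5,606.20

€5,606.20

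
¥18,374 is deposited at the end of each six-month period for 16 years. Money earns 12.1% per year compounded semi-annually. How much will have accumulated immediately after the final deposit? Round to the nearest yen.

This is an ordinary annuity: 32 deposits of ¥18,374 at the end of each six-month period.
Periodic rate r = 0.121/2 per half-year; n is counted in half-years.
FV = PMT × [((1+r)^n − 1)/r] = 18,374 × [(1+r)^32 − 1] / r = ¥1,686,008

¥1,686,008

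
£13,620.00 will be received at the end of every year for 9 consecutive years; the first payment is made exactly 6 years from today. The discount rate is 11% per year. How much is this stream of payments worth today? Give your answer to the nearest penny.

Ordinary annuity of 9 payments, first payment at period 6.
Periodic rate r = 0.11 per year.
The ordinary-annuity PV formula values the stream one period before the first payment (period 5); discount that back 5 periods:
PV₀ = 13,620 × [1 − (1+r)^−9] / r × (1+r)^−5 = £44,754.89

£44,754.89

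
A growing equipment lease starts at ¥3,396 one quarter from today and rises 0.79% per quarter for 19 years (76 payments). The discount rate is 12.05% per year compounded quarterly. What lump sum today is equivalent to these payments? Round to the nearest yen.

¥123,679

Periodic rate r = 0.1205/4 per quarter; n is counted in quarters.
Growing ordinary annuity: PV = PMT₁ × [1 − ((1+g)/(1+r))^n] / (r − g) = 3,396 × [1 − ((1+0.0079)/(1+r))^76] / (r − 0.0079) = ¥123,679.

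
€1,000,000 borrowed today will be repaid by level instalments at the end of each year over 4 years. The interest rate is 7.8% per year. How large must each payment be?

€300,577.82

Level ordinary annuity; solve PV = PMT × [(1 − (1+r)^−n)/r] for PMT.
Periodic rate r = 0.078 per year.
With n = 4: PMT = 1,000,000 / ([(1 − (1+r)^−n)/r]) = €300,577.82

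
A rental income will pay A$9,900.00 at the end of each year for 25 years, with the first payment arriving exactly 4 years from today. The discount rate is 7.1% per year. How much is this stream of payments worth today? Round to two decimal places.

A$93,073.13

Ordinary annuity of 25 payments, first payment at period 4.
Periodic rate r = 0.071 per year.
The ordinary-annuity PV formula values the stream one period before the first payment (period 3); discount that back 3 periods:
PV₀ = 9,900 × [1 − (1+r)^−25] / r × (1+r)^−3 = A$93,073.13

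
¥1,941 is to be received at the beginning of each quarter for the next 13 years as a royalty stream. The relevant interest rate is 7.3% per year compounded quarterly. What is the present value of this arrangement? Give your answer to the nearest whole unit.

¥66,012

This is an annuity due: 52 payments of ¥1,941 at the beginning of each quarter.
Periodic rate r = 0.073/4 per quarter; n is counted in quarters.
PV = PMT × [(1 − (1+r)^−n)/r] × (1+r) = 1,941 × [1 − (1+r)^−52] / r × (1+r) = ¥66,012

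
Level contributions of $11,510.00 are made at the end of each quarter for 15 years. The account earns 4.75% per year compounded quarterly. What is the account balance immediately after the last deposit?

$998,866.34

This is an ordinary annuity: 60 deposits of $11,510.00 at the end of each quarter.
Periodic rate r = 0.0475/4 per quarter; n is counted in quarters.
FV = PMT × [((1+r)^n − 1)/r] = 11,510 × [(1+r)^60 − 1] / r = $998,866.34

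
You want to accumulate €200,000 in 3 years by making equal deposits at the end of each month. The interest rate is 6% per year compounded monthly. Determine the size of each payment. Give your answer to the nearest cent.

€5,084.39

Level ordinary annuity; solve FV = PMT × [((1+r)^n − 1)/r] for PMT.
Periodic rate r = 0.06/12 per month; n is counted in months.
With n = 36: PMT = 200,000 / ([((1+r)^n − 1)/r]) = €5,084.39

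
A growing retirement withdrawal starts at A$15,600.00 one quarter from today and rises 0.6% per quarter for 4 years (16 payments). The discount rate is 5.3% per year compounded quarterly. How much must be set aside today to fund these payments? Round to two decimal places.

Periodic rate r = 0.053/4 per quarter; n is counted in quarters.
Growing ordinary annuity: PV = PMT₁ × [1 − ((1+g)/(1+r))^n] / (r − g) = 15,600 × [1 − ((1+0.006)/(1+r))^16] / (r − 0.006) = A$233,548.00.

A$233,548.00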